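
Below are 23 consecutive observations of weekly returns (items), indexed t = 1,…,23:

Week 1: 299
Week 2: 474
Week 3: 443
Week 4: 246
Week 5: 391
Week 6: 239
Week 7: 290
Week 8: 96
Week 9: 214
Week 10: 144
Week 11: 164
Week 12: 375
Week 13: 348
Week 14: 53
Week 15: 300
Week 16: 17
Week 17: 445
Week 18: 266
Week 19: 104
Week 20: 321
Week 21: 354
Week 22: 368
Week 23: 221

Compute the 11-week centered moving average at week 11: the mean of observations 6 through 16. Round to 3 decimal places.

203.636

Sum of periods 6–16: 239 + 290 + 96 + 214 + 144 + 164 + 375 + 348 + 53 + 300 + 17 = 2240
Divide by 11: 2240 / 11 = 203.636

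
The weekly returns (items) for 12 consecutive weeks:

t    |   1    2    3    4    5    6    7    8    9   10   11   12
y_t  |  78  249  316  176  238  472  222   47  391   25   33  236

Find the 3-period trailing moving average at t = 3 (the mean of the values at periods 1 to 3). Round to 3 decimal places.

Sum of periods 1–3: 78 + 249 + 316 = 643
Divide by 3: 643 / 3 = 214.333

214.333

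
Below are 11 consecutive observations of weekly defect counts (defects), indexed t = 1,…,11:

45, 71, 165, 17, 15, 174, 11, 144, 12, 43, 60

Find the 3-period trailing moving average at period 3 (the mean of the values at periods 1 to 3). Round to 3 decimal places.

93.667

Sum of periods 1–3: 45 + 71 + 165 = 281
Divide by 3: 281 / 3 = 93.667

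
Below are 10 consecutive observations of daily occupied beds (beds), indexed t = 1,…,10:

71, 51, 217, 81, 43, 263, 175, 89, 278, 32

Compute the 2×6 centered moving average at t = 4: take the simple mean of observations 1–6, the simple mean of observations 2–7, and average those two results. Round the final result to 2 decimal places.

129.67

Sum over 1–6: 71 + 51 + 217 + 81 + 43 + 263 = 726
Sum over 2–7: 51 + 217 + 81 + 43 + 263 + 175 = 830
CMA at t=4 = (726 + 830) / (2·6) = 1556 / 12 = 129.67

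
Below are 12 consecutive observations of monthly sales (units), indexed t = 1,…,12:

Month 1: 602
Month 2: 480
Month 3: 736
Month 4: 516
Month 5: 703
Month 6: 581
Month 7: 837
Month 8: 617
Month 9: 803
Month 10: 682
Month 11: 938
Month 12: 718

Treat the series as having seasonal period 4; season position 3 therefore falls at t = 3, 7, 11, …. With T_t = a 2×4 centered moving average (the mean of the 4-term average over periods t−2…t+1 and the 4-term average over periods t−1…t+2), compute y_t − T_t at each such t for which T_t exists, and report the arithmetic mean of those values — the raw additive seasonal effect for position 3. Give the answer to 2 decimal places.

139.94

Season position 3 occurs at t = 3, 7 (where T_t is defined).
t=3: T_3 = 596.1250; y_3 − T_3 = 736 − 596.1250 = 139.8750
t=7: T_7 = 697.0000; y_7 − T_7 = 837 − 697.0000 = 140.0000
Mean deviation: (139.8750 + 140.0000) / 2 = 139.94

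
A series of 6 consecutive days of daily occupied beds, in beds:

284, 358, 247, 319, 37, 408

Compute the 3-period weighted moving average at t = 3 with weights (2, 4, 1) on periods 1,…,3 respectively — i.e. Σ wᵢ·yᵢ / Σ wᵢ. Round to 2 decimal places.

Weighted sum: 2·284 + 4·358 + 1·247 = 568 + 1432 + 247 = 2247
Weight total: 2 + 4 + 1 = 7
WMA = 2247 / 7 = 321.00

321.00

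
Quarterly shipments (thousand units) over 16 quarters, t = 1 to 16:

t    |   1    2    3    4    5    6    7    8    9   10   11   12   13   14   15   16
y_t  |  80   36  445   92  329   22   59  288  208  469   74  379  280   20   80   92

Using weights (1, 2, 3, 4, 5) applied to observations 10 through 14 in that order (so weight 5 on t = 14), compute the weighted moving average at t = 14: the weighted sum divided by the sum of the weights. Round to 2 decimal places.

198.27

Weighted sum: 1·469 + 2·74 + 3·379 + 4·280 + 5·20 = 469 + 148 + 1137 + 1120 + 100 = 2974
Weight total: 1 + 2 + 3 + 4 + 5 = 15
WMA = 2974 / 15 = 198.27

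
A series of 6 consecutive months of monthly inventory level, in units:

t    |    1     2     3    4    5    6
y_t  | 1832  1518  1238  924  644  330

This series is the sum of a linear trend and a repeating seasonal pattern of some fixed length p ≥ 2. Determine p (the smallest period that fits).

First differences y_{t+1} − y_t: -314, -280, -314, -280, -314, …
The difference pattern repeats every 2 terms and not for any smaller step, so p = 2.

2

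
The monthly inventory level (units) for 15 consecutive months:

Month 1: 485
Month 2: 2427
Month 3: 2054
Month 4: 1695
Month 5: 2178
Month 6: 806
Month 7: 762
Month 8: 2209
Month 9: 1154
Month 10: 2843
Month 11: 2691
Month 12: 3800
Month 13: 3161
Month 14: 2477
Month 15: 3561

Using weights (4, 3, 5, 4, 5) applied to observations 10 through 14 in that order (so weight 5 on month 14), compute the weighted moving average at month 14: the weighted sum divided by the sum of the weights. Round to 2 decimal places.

Weighted sum: 4·2843 + 3·2691 + 5·3800 + 4·3161 + 5·2477 = 11372 + 8073 + 19000 + 12644 + 12385 = 63474
Weight total: 4 + 3 + 5 + 4 + 5 = 21
WMA = 63474 / 21 = 3022.57

3022.57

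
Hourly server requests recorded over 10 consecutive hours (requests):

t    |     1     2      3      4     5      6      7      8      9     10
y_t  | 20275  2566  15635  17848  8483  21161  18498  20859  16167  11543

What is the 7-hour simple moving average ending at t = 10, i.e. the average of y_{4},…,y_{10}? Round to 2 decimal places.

16365.57

Sum of periods 4–10: 17848 + 8483 + 21161 + 18498 + 20859 + 16167 + 11543 = 114559
Divide by 7: 114559 / 7 = 16365.57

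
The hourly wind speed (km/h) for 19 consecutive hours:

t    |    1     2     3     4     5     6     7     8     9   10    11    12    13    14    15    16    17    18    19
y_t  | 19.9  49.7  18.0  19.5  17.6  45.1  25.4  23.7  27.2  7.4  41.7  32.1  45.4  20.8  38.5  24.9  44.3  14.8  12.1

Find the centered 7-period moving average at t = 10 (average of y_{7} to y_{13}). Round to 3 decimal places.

28.986

Sum of periods 7–13: 25.4 + 23.7 + 27.2 + 7.4 + 41.7 + 32.1 + 45.4 = 202.9
Divide by 7: 202.9 / 7 = 28.986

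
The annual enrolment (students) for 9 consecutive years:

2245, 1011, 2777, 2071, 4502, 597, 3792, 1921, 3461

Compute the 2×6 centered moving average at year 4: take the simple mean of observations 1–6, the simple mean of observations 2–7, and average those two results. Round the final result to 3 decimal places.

2329.417

Sum over 1–6: 2245 + 1011 + 2777 + 2071 + 4502 + 597 = 13203
Sum over 2–7: 1011 + 2777 + 2071 + 4502 + 597 + 3792 = 14750
CMA at t=4 = (13203 + 14750) / (2·6) = 27953 / 12 = 2329.417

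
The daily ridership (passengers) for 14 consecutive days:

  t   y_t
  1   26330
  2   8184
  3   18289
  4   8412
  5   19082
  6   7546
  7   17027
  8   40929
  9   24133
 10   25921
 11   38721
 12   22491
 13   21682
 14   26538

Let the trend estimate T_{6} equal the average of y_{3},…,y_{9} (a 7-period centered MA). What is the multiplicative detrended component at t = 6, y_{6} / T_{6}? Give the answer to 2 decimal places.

0.39

Trend T_6 = (18289 + 8412 + 19082 + 7546 + 17027 + 40929 + 24133) / 7 = 135418/7 = 19345.4286
Ratio to trend: 7546 / 19345.4286 = 0.39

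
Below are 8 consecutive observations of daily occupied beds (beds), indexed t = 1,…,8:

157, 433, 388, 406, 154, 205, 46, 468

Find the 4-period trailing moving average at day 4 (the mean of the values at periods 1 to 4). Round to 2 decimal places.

Sum of periods 1–4: 157 + 433 + 388 + 406 = 1384
Divide by 4: 1384 / 4 = 346.00

346.00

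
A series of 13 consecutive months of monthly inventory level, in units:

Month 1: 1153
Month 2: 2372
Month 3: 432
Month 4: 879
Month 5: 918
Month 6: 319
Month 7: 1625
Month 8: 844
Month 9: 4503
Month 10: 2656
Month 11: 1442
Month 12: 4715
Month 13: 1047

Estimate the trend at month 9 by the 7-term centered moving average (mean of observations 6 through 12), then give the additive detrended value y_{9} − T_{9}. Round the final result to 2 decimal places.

2202.43

Trend T_9 = (319 + 1625 + 844 + 4503 + 2656 + 1442 + 4715) / 7 = 16104/7 = 2300.5714
Detrended value: 4503 − 2300.5714 = 2202.43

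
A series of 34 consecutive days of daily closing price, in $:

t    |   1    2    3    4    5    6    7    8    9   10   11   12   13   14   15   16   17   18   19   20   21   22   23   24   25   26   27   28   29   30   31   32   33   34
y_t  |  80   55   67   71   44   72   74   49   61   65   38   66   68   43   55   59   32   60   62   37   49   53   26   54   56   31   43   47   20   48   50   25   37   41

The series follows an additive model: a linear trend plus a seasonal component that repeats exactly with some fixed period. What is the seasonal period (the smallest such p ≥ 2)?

First differences y_{t+1} − y_t: -25, 12, 4, -27, 28, 2, -25, 12, 4, -27, 28, 2, -25, 12, …
The difference pattern repeats every 6 terms and not for any smaller step, so p = 6.

6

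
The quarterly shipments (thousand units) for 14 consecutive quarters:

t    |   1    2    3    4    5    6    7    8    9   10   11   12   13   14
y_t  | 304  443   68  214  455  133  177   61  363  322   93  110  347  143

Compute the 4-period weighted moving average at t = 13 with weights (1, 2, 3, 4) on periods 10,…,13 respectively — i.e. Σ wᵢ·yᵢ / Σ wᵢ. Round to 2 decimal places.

222.60

Weighted sum: 1·322 + 2·93 + 3·110 + 4·347 = 322 + 186 + 330 + 1388 = 2226
Weight total: 1 + 2 + 3 + 4 = 10
WMA = 2226 / 10 = 222.60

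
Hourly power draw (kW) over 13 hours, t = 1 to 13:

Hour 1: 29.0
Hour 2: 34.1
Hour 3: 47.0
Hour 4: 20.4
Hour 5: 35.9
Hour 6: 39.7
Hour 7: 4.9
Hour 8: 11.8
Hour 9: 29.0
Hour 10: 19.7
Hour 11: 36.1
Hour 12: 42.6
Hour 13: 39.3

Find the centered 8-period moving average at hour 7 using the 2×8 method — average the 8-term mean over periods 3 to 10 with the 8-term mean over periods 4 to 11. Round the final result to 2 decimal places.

Sum over 3–10: 47.0 + 20.4 + 35.9 + 39.7 + 4.9 + 11.8 + 29.0 + 19.7 = 208.4
Sum over 4–11: 20.4 + 35.9 + 39.7 + 4.9 + 11.8 + 29.0 + 19.7 + 36.1 = 197.5
CMA at t=7 = (208.4 + 197.5) / (2·8) = 405.9 / 16 = 25.37

25.37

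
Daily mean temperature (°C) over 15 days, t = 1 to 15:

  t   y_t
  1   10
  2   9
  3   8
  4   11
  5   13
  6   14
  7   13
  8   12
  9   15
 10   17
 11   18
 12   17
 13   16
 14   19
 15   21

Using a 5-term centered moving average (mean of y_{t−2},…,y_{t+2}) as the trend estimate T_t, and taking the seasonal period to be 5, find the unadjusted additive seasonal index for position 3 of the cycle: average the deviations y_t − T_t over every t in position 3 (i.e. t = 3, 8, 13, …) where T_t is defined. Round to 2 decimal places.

Season position 3 occurs at t = 3, 8, 13 (where T_t is defined).
t=3: T_3 = 10.2000; y_3 − T_3 = 8 − 10.2000 = -2.2000
t=8: T_8 = 14.2000; y_8 − T_8 = 12 − 14.2000 = -2.2000
t=13: T_13 = 18.2000; y_13 − T_13 = 16 − 18.2000 = -2.2000
Mean deviation: (-2.2000 + -2.2000 + -2.2000) / 3 = -2.20

-2.20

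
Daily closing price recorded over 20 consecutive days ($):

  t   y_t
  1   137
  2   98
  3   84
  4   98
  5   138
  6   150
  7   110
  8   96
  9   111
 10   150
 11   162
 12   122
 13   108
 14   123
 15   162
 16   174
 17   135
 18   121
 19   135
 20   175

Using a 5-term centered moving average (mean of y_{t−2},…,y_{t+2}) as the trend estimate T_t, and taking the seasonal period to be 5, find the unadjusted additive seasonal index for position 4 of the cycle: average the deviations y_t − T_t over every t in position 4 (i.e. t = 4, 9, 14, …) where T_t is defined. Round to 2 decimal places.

-15.07

Season position 4 occurs at t = 4, 9, 14 (where T_t is defined).
t=4: T_4 = 113.6000; y_4 − T_4 = 98 − 113.6000 = -15.6000
t=9: T_9 = 125.8000; y_9 − T_9 = 111 − 125.8000 = -14.8000
t=14: T_14 = 137.8000; y_14 − T_14 = 123 − 137.8000 = -14.8000
Mean deviation: (-15.6000 + -14.8000 + -14.8000) / 3 = -15.07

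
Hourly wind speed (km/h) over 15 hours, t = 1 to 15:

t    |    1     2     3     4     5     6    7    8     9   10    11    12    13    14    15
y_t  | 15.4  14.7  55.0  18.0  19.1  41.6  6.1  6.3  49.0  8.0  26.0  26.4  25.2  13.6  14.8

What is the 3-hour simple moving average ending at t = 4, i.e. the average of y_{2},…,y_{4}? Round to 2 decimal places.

29.23

Sum of periods 2–4: 14.7 + 55.0 + 18.0 = 87.7
Divide by 3: 87.7 / 3 = 29.23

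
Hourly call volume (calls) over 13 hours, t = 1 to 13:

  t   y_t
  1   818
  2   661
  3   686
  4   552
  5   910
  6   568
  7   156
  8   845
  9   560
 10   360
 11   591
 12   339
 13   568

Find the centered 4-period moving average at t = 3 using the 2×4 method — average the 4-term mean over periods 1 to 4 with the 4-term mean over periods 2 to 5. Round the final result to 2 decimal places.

Sum over 1–4: 818 + 661 + 686 + 552 = 2717
Sum over 2–5: 661 + 686 + 552 + 910 = 2809
CMA at t=3 = (2717 + 2809) / (2·4) = 5526 / 8 = 690.75

690.75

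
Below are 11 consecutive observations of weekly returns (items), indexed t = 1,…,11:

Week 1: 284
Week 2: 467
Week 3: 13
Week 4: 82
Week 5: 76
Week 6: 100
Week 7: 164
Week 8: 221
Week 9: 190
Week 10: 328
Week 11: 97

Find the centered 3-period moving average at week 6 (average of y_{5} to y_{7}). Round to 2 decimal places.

Sum of periods 5–7: 76 + 100 + 164 = 340
Divide by 3: 340 / 3 = 113.33

113.33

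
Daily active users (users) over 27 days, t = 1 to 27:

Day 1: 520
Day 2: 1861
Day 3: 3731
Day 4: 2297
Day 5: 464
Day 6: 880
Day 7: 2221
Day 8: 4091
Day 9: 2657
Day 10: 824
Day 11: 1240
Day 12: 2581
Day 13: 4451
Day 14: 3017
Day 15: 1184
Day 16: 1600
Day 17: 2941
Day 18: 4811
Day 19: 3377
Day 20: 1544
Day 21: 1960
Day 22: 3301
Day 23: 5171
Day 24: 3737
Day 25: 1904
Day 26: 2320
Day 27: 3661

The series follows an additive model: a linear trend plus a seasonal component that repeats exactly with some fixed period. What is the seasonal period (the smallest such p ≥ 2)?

First differences y_{t+1} − y_t: 1341, 1870, -1434, -1833, 416, 1341, 1870, -1434, -1833, 416, 1341, 1870, …
The difference pattern repeats every 5 terms and not for any smaller step, so p = 5.

5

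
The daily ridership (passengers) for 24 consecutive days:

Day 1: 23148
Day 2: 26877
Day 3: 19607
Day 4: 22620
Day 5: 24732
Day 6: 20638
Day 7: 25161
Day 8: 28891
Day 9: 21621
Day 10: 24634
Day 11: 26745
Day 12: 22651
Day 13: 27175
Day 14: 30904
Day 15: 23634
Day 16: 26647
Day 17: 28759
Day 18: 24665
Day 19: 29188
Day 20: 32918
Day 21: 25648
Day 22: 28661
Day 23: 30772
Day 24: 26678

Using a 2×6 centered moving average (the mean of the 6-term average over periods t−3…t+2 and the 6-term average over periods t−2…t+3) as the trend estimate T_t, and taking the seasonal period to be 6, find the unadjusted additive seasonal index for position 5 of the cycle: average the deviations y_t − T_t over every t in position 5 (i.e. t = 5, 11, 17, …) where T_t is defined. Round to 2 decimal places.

Season position 5 occurs at t = 5, 11, 17 (where T_t is defined).
t=5: T_5 = 23440.3333; y_5 − T_5 = 24732 − 23440.3333 = 1291.6667
t=11: T_11 = 25453.9167; y_11 − T_11 = 26745 − 25453.9167 = 1291.0833
t=17: T_17 = 27467.3333; y_17 − T_17 = 28759 − 27467.3333 = 1291.6667
Mean deviation: (1291.6667 + 1291.0833 + 1291.6667) / 3 = 1291.47

1291.47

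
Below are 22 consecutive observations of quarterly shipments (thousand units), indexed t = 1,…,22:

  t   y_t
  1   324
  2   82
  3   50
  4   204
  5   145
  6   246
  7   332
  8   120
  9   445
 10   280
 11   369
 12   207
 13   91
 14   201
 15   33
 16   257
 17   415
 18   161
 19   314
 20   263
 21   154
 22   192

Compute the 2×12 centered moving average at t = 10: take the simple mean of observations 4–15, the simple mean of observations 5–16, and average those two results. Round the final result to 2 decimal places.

Sum over 4–15: 204 + 145 + 246 + 332 + 120 + 445 + 280 + 369 + 207 + 91 + 201 + 33 = 2673
Sum over 5–16: 145 + 246 + 332 + 120 + 445 + 280 + 369 + 207 + 91 + 201 + 33 + 257 = 2726
CMA at t=10 = (2673 + 2726) / (2·12) = 5399 / 24 = 224.96

224.96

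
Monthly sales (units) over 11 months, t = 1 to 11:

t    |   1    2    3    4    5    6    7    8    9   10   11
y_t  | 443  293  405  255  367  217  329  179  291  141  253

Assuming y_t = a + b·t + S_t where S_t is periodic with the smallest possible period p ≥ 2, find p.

First differences y_{t+1} − y_t: -150, 112, -150, 112, -150, 112, …
The difference pattern repeats every 2 terms and not for any smaller step, so p = 2.

2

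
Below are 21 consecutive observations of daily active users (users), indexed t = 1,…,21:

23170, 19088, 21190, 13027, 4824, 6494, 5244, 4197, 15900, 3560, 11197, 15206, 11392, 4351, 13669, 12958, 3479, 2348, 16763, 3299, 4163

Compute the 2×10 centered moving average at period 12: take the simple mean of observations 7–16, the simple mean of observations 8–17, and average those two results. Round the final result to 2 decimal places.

9679.15

Sum over 7–16: 5244 + 4197 + 15900 + 3560 + 11197 + 15206 + 11392 + 4351 + 13669 + 12958 = 97674
Sum over 8–17: 4197 + 15900 + 3560 + 11197 + 15206 + 11392 + 4351 + 13669 + 12958 + 3479 = 95909
CMA at t=12 = (97674 + 95909) / (2·10) = 193583 / 20 = 9679.15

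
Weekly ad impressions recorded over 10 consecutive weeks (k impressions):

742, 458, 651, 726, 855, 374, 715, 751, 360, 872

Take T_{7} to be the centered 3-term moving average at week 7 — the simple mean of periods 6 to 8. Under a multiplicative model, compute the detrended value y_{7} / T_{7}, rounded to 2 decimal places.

Trend T_7 = (374 + 715 + 751) / 3 = 1840/3 = 613.3333
Ratio to trend: 715 / 613.3333 = 1.17

1.17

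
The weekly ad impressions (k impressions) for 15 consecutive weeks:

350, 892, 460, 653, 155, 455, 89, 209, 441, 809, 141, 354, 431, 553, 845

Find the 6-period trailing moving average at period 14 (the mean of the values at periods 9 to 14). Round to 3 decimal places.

Sum of periods 9–14: 441 + 809 + 141 + 354 + 431 + 553 = 2729
Divide by 6: 2729 / 6 = 454.833

454.833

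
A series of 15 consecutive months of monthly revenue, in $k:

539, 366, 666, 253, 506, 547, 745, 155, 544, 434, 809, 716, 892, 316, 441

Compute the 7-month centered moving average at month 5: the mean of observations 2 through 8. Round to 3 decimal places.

Sum of periods 2–8: 366 + 666 + 253 + 506 + 547 + 745 + 155 = 3238
Divide by 7: 3238 / 7 = 462.571

462.571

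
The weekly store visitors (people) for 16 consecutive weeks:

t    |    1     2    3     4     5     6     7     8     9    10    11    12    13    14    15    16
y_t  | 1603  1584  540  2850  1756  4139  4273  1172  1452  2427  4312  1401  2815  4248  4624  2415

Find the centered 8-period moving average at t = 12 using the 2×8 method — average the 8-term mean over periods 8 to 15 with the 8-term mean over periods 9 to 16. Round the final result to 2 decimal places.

Sum over 8–15: 1172 + 1452 + 2427 + 4312 + 1401 + 2815 + 4248 + 4624 = 22451
Sum over 9–16: 1452 + 2427 + 4312 + 1401 + 2815 + 4248 + 4624 + 2415 = 23694
CMA at t=12 = (22451 + 23694) / (2·8) = 46145 / 16 = 2884.06

2884.06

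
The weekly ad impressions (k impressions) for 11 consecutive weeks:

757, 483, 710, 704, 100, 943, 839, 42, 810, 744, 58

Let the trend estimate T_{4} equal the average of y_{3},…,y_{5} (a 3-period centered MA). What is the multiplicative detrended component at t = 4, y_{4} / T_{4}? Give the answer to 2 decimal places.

1.39

Trend T_4 = (710 + 704 + 100) / 3 = 1514/3 = 504.6667
Ratio to trend: 704 / 504.6667 = 1.39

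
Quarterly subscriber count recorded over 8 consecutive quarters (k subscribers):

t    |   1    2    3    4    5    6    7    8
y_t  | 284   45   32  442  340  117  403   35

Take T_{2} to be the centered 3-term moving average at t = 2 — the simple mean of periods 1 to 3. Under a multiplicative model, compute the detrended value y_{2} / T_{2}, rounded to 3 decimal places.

Trend T_2 = (284 + 45 + 32) / 3 = 361/3 = 120.33333
Ratio to trend: 45 / 120.33333 = 0.374

0.374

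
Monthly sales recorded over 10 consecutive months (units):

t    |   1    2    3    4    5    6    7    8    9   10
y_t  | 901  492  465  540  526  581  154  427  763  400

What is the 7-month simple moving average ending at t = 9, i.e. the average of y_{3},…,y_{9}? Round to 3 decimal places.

Sum of periods 3–9: 465 + 540 + 526 + 581 + 154 + 427 + 763 = 3456
Divide by 7: 3456 / 7 = 493.714

493.714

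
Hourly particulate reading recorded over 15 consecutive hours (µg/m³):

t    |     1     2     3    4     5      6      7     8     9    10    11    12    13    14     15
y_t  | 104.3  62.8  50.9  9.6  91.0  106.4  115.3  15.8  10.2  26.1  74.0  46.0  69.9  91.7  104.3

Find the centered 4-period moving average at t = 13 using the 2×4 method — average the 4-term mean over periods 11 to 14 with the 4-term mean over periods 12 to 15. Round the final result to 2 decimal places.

Sum over 11–14: 74.0 + 46.0 + 69.9 + 91.7 = 281.6
Sum over 12–15: 46.0 + 69.9 + 91.7 + 104.3 = 311.9
CMA at t=13 = (281.6 + 311.9) / (2·4) = 593.5 / 8 = 74.19

74.19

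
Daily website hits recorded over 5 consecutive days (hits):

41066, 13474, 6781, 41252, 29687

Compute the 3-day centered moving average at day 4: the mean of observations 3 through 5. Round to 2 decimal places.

Sum of periods 3–5: 6781 + 41252 + 29687 = 77720
Divide by 3: 77720 / 3 = 25906.67

25906.67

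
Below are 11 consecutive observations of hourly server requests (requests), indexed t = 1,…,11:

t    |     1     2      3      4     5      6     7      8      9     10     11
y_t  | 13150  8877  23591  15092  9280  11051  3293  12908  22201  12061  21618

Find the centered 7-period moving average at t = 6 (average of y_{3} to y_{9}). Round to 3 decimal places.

Sum of periods 3–9: 23591 + 15092 + 9280 + 11051 + 3293 + 12908 + 22201 = 97416
Divide by 7: 97416 / 7 = 13916.571

13916.571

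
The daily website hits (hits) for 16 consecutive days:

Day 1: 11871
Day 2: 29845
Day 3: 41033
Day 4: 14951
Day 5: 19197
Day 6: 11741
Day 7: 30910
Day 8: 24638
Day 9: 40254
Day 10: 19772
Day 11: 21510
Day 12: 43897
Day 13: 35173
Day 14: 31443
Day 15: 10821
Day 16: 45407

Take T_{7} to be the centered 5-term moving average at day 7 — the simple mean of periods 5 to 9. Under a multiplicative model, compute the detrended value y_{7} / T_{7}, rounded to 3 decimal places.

1.219

Trend T_7 = (19197 + 11741 + 30910 + 24638 + 40254) / 5 = 126740/5 = 25348.00000
Ratio to trend: 30910 / 25348.00000 = 1.219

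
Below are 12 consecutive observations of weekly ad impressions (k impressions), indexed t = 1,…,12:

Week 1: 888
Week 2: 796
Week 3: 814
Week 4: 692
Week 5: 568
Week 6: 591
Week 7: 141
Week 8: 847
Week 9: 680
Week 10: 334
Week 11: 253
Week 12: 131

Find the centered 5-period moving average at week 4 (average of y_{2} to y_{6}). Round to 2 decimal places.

Sum of periods 2–6: 796 + 814 + 692 + 568 + 591 = 3461
Divide by 5: 3461 / 5 = 692.20

692.20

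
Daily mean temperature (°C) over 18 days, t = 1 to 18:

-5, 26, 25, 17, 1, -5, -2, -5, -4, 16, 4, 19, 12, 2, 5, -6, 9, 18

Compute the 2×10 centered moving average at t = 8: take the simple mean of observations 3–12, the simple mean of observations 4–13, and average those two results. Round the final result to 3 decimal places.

Sum over 3–12: 25 + 17 + 1 + (-5) + (-2) + (-5) + (-4) + 16 + 4 + 19 = 66
Sum over 4–13: 17 + 1 + (-5) + (-2) + (-5) + (-4) + 16 + 4 + 19 + 12 = 53
CMA at t=8 = (66 + 53) / (2·10) = 119 / 20 = 5.950

5.950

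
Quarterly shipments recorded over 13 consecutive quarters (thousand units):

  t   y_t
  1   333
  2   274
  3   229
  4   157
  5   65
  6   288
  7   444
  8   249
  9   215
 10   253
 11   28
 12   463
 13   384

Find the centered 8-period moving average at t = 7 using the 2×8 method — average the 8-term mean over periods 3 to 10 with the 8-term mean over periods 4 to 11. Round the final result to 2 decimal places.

Sum over 3–10: 229 + 157 + 65 + 288 + 444 + 249 + 215 + 253 = 1900
Sum over 4–11: 157 + 65 + 288 + 444 + 249 + 215 + 253 + 28 = 1699
CMA at t=7 = (1900 + 1699) / (2·8) = 3599 / 16 = 224.94

224.94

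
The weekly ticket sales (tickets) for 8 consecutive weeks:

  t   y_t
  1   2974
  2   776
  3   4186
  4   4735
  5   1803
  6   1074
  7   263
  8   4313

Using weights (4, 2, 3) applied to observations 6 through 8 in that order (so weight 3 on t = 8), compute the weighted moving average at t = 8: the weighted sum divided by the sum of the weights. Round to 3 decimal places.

1973.444

Weighted sum: 4·1074 + 2·263 + 3·4313 = 4296 + 526 + 12939 = 17761
Weight total: 4 + 2 + 3 = 9
WMA = 17761 / 9 = 1973.444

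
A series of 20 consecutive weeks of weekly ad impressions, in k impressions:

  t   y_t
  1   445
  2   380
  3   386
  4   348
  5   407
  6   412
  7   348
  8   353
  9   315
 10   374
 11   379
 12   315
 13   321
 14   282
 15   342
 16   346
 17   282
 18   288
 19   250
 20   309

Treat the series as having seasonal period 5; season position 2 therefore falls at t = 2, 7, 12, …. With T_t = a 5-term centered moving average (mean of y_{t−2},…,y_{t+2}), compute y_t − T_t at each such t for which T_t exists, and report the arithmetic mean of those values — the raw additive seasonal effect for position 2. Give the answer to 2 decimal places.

Season position 2 occurs at t = 7, 12, 17 (where T_t is defined).
t=7: T_7 = 367.0000; y_7 − T_7 = 348 − 367.0000 = -19.0000
t=12: T_12 = 334.2000; y_12 − T_12 = 315 − 334.2000 = -19.2000
t=17: T_17 = 301.6000; y_17 − T_17 = 282 − 301.6000 = -19.6000
Mean deviation: (-19.0000 + -19.2000 + -19.6000) / 3 = -19.27

-19.27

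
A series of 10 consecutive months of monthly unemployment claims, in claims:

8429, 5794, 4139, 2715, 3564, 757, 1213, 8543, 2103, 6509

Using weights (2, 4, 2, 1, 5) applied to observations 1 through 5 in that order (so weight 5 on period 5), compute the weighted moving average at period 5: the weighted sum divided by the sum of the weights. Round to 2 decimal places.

4917.64

Weighted sum: 2·8429 + 4·5794 + 2·4139 + 1·2715 + 5·3564 = 16858 + 23176 + 8278 + 2715 + 17820 = 68847
Weight total: 2 + 4 + 2 + 1 + 5 = 14
WMA = 68847 / 14 = 4917.64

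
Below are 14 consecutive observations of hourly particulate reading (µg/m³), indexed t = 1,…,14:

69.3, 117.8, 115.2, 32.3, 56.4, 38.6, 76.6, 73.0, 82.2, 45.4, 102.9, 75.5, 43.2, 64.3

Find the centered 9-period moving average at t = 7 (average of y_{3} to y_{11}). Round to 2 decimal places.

69.18

Sum of periods 3–11: 115.2 + 32.3 + 56.4 + 38.6 + 76.6 + 73.0 + 82.2 + 45.4 + 102.9 = 622.6
Divide by 9: 622.6 / 9 = 69.18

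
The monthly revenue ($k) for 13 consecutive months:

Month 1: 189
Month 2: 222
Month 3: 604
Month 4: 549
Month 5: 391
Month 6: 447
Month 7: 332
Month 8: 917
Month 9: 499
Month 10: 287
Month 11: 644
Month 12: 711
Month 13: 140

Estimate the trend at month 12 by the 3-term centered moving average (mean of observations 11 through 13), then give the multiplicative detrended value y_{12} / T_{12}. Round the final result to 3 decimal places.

Trend T_12 = (644 + 711 + 140) / 3 = 1495/3 = 498.33333
Ratio to trend: 711 / 498.33333 = 1.427

1.427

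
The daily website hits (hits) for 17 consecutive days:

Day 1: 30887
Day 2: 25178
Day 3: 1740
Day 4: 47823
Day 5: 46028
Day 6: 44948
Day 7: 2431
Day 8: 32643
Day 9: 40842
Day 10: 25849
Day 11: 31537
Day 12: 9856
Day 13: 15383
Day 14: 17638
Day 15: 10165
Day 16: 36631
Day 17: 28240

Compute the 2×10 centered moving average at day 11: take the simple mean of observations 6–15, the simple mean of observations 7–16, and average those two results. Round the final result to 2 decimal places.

Sum over 6–15: 44948 + 2431 + 32643 + 40842 + 25849 + 31537 + 9856 + 15383 + 17638 + 10165 = 231292
Sum over 7–16: 2431 + 32643 + 40842 + 25849 + 31537 + 9856 + 15383 + 17638 + 10165 + 36631 = 222975
CMA at t=11 = (231292 + 222975) / (2·10) = 454267 / 20 = 22713.35

22713.35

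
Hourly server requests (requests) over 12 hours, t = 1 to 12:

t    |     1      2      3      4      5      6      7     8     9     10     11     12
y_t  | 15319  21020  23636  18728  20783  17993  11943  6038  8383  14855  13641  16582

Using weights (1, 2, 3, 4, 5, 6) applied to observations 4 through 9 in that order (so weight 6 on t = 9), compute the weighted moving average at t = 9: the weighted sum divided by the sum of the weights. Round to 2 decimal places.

Weighted sum: 1·18728 + 2·20783 + 3·17993 + 4·11943 + 5·6038 + 6·8383 = 18728 + 41566 + 53979 + 47772 + 30190 + 50298 = 242533
Weight total: 1 + 2 + 3 + 4 + 5 + 6 = 21
WMA = 242533 / 21 = 11549.19

11549.19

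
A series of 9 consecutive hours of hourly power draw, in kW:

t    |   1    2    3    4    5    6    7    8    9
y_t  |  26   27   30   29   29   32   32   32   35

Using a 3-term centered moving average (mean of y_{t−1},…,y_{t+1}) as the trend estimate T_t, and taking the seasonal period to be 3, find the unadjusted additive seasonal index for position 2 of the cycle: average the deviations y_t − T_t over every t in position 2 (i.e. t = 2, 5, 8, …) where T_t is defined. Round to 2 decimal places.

-0.89

Season position 2 occurs at t = 2, 5, 8 (where T_t is defined).
t=2: T_2 = 27.6667; y_2 − T_2 = 27 − 27.6667 = -0.6667
t=5: T_5 = 30.0000; y_5 − T_5 = 29 − 30.0000 = -1.0000
t=8: T_8 = 33.0000; y_8 − T_8 = 32 − 33.0000 = -1.0000
Mean deviation: (-0.6667 + -1.0000 + -1.0000) / 3 = -0.89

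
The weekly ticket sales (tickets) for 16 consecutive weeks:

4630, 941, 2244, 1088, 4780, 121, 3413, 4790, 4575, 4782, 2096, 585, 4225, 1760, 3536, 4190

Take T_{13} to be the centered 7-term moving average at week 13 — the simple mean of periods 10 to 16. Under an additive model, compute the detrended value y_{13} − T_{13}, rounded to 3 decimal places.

1200.143

Trend T_13 = (4782 + 2096 + 585 + 4225 + 1760 + 3536 + 4190) / 7 = 21174/7 = 3024.85714
Detrended value: 4225 − 3024.85714 = 1200.143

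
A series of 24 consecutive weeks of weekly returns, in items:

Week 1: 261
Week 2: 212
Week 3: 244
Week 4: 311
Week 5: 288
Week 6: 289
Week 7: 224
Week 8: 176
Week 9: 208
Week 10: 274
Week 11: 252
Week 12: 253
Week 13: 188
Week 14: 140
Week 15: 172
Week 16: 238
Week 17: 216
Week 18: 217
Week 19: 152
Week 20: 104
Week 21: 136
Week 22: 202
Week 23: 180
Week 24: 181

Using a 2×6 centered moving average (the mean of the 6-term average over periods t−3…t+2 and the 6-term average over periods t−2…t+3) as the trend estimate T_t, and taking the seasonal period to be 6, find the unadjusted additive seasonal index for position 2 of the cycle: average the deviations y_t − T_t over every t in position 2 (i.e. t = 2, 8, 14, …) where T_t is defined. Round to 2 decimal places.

Season position 2 occurs at t = 8, 14, 20 (where T_t is defined).
t=8: T_8 = 240.1667; y_8 − T_8 = 176 − 240.1667 = -64.1667
t=14: T_14 = 204.1667; y_14 − T_14 = 140 − 204.1667 = -64.1667
t=20: T_20 = 168.1667; y_20 − T_20 = 104 − 168.1667 = -64.1667
Mean deviation: (-64.1667 + -64.1667 + -64.1667) / 3 = -64.17

-64.17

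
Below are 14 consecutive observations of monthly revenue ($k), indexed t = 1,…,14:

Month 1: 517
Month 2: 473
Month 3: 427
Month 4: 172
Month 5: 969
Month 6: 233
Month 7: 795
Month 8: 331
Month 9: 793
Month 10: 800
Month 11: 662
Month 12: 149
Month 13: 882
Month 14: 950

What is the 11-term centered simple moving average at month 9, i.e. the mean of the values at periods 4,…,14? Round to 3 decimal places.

612.364

Sum of periods 4–14: 172 + 969 + 233 + 795 + 331 + 793 + 800 + 662 + 149 + 882 + 950 = 6736
Divide by 11: 6736 / 11 = 612.364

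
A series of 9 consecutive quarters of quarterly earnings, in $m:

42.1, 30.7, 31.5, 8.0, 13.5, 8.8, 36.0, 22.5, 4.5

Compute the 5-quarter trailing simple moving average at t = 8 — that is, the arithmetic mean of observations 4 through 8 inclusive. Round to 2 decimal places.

Sum of periods 4–8: 8.0 + 13.5 + 8.8 + 36.0 + 22.5 = 88.8
Divide by 5: 88.8 / 5 = 17.76

17.76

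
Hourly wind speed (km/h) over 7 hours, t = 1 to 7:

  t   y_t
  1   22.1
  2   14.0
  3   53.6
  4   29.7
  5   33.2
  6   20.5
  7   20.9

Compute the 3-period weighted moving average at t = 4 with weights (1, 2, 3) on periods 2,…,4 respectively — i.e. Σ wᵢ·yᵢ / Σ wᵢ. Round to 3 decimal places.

35.050

Weighted sum: 1·14.0 + 2·53.6 + 3·29.7 = 14.0 + 107.2 + 89.1 = 210.3
Weight total: 1 + 2 + 3 = 6
WMA = 210.3 / 6 = 35.050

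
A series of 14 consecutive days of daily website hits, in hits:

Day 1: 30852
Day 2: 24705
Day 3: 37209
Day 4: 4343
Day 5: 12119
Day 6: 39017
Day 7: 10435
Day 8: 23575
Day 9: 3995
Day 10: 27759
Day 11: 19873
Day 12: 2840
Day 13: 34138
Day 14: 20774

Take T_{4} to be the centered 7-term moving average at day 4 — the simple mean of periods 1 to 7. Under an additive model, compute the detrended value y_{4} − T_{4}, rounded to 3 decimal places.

-18325.571

Trend T_4 = (30852 + 24705 + 37209 + 4343 + 12119 + 39017 + 10435) / 7 = 158680/7 = 22668.57143
Detrended value: 4343 − 22668.57143 = -18325.571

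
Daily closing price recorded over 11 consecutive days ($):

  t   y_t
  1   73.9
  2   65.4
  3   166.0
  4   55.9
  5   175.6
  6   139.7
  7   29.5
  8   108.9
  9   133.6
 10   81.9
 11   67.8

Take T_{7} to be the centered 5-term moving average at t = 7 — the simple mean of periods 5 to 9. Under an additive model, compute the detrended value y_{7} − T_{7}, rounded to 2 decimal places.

Trend T_7 = (175.6 + 139.7 + 29.5 + 108.9 + 133.6) / 5 = 587.3/5 = 117.4600
Detrended value: 29.5 − 117.4600 = -87.96

-87.96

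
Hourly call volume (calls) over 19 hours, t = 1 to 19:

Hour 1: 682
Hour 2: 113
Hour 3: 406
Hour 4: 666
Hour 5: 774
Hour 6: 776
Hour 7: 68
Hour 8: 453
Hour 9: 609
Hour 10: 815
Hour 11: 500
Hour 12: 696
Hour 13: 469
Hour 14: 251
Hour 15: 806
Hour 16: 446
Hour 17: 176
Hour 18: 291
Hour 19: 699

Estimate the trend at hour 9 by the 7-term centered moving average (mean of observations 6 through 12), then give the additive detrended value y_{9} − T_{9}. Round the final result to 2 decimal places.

49.43

Trend T_9 = (776 + 68 + 453 + 609 + 815 + 500 + 696) / 7 = 3917/7 = 559.5714
Detrended value: 609 − 559.5714 = 49.43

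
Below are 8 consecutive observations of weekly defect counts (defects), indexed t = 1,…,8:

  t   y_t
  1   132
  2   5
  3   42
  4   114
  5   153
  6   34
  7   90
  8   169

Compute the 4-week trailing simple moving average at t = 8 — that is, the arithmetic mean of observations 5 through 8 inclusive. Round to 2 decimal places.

111.50

Sum of periods 5–8: 153 + 34 + 90 + 169 = 446
Divide by 4: 446 / 4 = 111.50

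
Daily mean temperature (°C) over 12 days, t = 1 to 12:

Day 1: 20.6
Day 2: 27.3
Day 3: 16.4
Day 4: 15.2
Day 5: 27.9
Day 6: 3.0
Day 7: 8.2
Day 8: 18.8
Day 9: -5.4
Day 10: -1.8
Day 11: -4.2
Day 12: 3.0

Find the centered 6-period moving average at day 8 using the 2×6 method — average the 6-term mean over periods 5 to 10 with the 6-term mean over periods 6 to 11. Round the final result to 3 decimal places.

Sum over 5–10: 27.9 + 3.0 + 8.2 + 18.8 + (-5.4) + (-1.8) = 50.7
Sum over 6–11: 3.0 + 8.2 + 18.8 + (-5.4) + (-1.8) + (-4.2) = 18.6
CMA at t=8 = (50.7 + 18.6) / (2·6) = 69.3 / 12 = 5.775

5.775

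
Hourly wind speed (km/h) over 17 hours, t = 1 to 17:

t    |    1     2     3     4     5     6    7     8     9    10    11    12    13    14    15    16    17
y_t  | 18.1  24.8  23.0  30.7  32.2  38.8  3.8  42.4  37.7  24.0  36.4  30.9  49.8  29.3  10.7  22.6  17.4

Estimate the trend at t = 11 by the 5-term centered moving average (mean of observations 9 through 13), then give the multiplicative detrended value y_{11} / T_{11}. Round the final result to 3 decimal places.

1.018

Trend T_11 = (37.7 + 24.0 + 36.4 + 30.9 + 49.8) / 5 = 178.8/5 = 35.76000
Ratio to trend: 36.4 / 35.76000 = 1.018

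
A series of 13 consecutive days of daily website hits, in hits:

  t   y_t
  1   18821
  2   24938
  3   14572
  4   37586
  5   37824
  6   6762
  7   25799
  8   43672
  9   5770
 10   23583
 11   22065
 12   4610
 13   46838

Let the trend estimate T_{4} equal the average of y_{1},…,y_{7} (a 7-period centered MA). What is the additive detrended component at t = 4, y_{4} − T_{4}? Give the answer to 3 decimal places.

13828.571

Trend T_4 = (18821 + 24938 + 14572 + 37586 + 37824 + 6762 + 25799) / 7 = 166302/7 = 23757.42857
Detrended value: 37586 − 23757.42857 = 13828.571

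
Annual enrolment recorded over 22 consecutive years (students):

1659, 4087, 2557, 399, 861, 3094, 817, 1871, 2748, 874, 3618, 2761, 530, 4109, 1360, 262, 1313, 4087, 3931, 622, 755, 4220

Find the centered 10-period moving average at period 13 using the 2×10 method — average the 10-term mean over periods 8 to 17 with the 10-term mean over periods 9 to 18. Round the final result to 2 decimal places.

2055.40

Sum over 8–17: 1871 + 2748 + 874 + 3618 + 2761 + 530 + 4109 + 1360 + 262 + 1313 = 19446
Sum over 9–18: 2748 + 874 + 3618 + 2761 + 530 + 4109 + 1360 + 262 + 1313 + 4087 = 21662
CMA at t=13 = (19446 + 21662) / (2·10) = 41108 / 20 = 2055.40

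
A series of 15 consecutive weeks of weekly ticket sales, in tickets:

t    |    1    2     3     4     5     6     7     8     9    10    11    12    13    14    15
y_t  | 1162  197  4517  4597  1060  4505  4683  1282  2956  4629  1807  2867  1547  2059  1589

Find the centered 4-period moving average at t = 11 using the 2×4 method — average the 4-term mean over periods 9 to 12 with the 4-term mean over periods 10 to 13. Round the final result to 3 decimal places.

Sum over 9–12: 2956 + 4629 + 1807 + 2867 = 12259
Sum over 10–13: 4629 + 1807 + 2867 + 1547 = 10850
CMA at t=11 = (12259 + 10850) / (2·4) = 23109 / 8 = 2888.625

2888.625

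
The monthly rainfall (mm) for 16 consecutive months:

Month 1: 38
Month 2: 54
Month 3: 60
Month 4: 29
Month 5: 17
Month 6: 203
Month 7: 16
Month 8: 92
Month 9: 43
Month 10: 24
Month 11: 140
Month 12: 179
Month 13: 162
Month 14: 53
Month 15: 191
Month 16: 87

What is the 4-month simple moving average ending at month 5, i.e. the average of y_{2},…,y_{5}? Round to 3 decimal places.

Sum of periods 2–5: 54 + 60 + 29 + 17 = 160
Divide by 4: 160 / 4 = 40.000

40.000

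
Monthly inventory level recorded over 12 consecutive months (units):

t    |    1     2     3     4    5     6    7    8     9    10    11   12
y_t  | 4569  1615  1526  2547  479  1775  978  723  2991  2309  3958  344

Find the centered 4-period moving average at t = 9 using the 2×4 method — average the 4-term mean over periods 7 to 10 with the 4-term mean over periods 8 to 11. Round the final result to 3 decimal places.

2122.750

Sum over 7–10: 978 + 723 + 2991 + 2309 = 7001
Sum over 8–11: 723 + 2991 + 2309 + 3958 = 9981
CMA at t=9 = (7001 + 9981) / (2·4) = 16982 / 8 = 2122.750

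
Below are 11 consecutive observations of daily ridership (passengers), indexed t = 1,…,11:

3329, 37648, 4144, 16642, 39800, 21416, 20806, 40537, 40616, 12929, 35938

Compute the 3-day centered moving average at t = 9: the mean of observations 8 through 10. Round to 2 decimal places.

Sum of periods 8–10: 40537 + 40616 + 12929 = 94082
Divide by 3: 94082 / 3 = 31360.67

31360.67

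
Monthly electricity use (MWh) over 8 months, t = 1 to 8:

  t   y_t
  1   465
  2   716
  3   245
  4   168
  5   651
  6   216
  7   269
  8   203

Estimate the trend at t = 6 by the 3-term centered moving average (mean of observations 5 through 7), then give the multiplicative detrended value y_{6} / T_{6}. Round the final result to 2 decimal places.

Trend T_6 = (651 + 216 + 269) / 3 = 1136/3 = 378.6667
Ratio to trend: 216 / 378.6667 = 0.57

0.57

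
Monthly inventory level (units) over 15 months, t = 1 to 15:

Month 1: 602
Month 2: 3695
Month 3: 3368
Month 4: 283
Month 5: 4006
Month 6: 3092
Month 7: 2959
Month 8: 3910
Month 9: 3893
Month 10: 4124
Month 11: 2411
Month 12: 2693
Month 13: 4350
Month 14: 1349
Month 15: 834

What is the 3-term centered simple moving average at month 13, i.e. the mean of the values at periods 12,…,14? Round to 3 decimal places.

Sum of periods 12–14: 2693 + 4350 + 1349 = 8392
Divide by 3: 8392 / 3 = 2797.333

2797.333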